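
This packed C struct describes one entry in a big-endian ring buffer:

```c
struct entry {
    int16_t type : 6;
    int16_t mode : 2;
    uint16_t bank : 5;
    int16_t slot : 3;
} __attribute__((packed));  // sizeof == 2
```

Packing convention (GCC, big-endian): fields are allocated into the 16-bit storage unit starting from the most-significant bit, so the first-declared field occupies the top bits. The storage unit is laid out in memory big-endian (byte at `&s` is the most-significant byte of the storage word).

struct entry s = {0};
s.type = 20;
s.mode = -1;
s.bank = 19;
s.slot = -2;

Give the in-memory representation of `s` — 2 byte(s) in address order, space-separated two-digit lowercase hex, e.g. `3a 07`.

type:6 = 20 → 0x14 << 10 → word 0x5000
mode:2 = -1 → 0x3 << 8 → word 0x5300
bank:5 = 19 → 0x13 << 3 → word 0x5398
slot:3 = -2 → 0x6 << 0 → word 0x539e
word = 0x539e → big-endian bytes:
  [0]=0x53  [1]=0x9e

53 9e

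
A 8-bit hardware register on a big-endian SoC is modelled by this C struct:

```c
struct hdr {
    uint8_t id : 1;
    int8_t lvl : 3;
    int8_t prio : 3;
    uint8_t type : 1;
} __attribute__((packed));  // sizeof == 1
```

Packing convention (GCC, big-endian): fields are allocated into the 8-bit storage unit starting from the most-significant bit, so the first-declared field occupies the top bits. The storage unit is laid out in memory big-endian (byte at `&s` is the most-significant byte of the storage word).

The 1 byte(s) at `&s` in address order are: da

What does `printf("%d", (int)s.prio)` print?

[0]=0xda (big-endian) → word 0xda
id [7+:1] = (word>>7) & 0x1 = 1
lvl [4+:3] = (word>>4) & 0x7 = 5
prio [1+:3] = (word>>1) & 0x7 = 5  ←
type [0+:1] = (word>>0) & 0x1 = 0
prio signed 3b, MSB=1: 5 - 8 = -3

-3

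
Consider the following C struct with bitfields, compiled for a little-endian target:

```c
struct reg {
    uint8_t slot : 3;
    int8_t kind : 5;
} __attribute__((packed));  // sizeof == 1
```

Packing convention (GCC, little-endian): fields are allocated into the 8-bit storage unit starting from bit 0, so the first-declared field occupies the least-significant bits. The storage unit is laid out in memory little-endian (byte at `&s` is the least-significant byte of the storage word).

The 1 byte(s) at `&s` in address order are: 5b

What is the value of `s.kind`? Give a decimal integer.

11

[0]=0x5b (little-endian) → word 0x5b
slot [0+:3] = (word>>0) & 0x7 = 3
kind [3+:5] = (word>>3) & 0x1f = 11  ←
kind signed 5b, MSB=0: value = 11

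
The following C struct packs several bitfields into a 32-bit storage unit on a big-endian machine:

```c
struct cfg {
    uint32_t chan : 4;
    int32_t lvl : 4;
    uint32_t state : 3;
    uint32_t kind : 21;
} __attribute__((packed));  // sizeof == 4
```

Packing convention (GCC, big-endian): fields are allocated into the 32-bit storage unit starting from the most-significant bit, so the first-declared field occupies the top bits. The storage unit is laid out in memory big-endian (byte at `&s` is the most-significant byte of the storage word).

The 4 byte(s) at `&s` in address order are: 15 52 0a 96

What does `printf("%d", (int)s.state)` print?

2

[0]=0x15 [1]=0x52 [2]=0x0a [3]=0x96 (big-endian) → word 0x15520a96
chan:4 @ bit 28 → (0x15520a96>>28)&0xf = 0x1
lvl:4 @ bit 24 → (0x15520a96>>24)&0xf = 0x5
state:3 @ bit 21 → (0x15520a96>>21)&0x7 = 0x2  ←
kind:21 @ bit 0 → (0x15520a96>>0)&0x1fffff = 0x120a96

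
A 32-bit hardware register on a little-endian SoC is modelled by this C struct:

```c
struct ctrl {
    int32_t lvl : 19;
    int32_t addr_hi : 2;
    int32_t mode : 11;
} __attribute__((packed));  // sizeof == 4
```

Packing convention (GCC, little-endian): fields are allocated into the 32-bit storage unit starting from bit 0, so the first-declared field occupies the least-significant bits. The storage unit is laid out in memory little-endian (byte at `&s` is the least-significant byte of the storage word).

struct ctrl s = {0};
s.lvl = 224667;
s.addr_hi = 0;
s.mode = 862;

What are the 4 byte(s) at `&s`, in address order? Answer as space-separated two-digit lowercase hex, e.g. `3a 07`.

9b 6d c3 6b

[0+:19] lvl=224667 & 0x7ffff = 0x36d9b; word=0x00036d9b
[19+:2] addr_hi=0 & 0x3 = 0x0; word=0x00036d9b
[21+:11] mode=862 & 0x7ff = 0x35e; word=0x6bc36d9b
word = 0x6bc36d9b → little-endian bytes:
  [0]=0x9b  [1]=0x6d  [2]=0xc3  [3]=0x6b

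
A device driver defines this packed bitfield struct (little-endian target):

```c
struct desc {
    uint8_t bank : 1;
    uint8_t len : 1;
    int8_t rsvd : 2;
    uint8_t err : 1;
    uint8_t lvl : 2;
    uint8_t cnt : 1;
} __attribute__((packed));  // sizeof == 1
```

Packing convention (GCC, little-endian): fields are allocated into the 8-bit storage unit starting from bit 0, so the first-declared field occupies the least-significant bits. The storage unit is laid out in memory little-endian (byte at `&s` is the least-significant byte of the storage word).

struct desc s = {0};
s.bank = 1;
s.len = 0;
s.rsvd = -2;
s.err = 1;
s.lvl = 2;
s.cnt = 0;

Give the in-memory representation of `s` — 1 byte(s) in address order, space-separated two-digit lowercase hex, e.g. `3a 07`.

59

bank (1b) val=1 bits=0x1 at bit 0: 0x01
len (1b) val=0 bits=0x0 at bit 1: 0x01
rsvd (2b) val=-2 bits=0x2 at bit 2: 0x09
err (1b) val=1 bits=0x1 at bit 4: 0x19
lvl (2b) val=2 bits=0x2 at bit 5: 0x59
cnt (1b) val=0 bits=0x0 at bit 7: 0x59
word = 0x59 → little-endian bytes:
  [0]=0x59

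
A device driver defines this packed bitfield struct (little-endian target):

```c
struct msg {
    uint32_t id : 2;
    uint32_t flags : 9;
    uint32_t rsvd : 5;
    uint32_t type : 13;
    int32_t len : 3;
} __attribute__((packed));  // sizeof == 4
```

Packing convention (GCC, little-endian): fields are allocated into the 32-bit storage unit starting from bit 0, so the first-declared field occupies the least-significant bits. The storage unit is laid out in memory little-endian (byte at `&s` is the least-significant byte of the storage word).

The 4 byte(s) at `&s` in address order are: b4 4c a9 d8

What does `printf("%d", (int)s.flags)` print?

301

[0]=0xb4 [1]=0x4c [2]=0xa9 [3]=0xd8 (little-endian) → word 0xd8a94cb4
id:2 @ bit 0 → (0xd8a94cb4>>0)&0x3 = 0x0
flags:9 @ bit 2 → (0xd8a94cb4>>2)&0x1ff = 0x12d  ←
rsvd:5 @ bit 11 → (0xd8a94cb4>>11)&0x1f = 0x9
type:13 @ bit 16 → (0xd8a94cb4>>16)&0x1fff = 0x18a9
len:3 @ bit 29 → (0xd8a94cb4>>29)&0x7 = 0x6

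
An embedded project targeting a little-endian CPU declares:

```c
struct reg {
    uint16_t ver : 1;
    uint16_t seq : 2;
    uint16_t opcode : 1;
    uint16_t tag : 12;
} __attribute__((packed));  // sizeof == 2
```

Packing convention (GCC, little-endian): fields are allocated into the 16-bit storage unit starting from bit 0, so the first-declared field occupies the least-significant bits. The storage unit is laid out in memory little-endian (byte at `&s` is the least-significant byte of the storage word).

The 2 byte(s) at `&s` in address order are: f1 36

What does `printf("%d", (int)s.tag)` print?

[0]=0xf1 [1]=0x36 (little-endian) → word 0x36f1
ver [0+:1] = (word>>0) & 0x1 = 1
seq [1+:2] = (word>>1) & 0x3 = 0
opcode [3+:1] = (word>>3) & 0x1 = 0
tag [4+:12] = (word>>4) & 0xfff = 879  ←

879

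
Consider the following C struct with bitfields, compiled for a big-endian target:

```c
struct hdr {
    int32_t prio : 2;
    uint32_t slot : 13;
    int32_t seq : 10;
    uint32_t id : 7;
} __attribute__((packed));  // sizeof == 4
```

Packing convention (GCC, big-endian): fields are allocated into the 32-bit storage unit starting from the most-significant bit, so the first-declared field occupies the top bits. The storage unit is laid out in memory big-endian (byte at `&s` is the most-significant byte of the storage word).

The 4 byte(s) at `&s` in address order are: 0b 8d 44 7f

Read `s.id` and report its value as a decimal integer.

127

[0]=0x0b [1]=0x8d [2]=0x44 [3]=0x7f (big-endian) → word 0x0b8d447f
prio:2 @ bit 30 → (0x0b8d447f>>30)&0x3 = 0x0
slot:13 @ bit 17 → (0x0b8d447f>>17)&0x1fff = 0x5c6
seq:10 @ bit 7 → (0x0b8d447f>>7)&0x3ff = 0x288
id:7 @ bit 0 → (0x0b8d447f>>0)&0x7f = 0x7f  ←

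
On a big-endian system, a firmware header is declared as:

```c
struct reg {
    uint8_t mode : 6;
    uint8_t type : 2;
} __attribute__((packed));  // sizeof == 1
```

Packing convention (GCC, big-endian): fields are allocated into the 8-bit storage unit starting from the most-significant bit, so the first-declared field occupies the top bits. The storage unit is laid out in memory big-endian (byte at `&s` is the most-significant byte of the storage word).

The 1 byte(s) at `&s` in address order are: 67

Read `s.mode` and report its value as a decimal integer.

25

[0]=0x67 (big-endian) → word 0x67
mode:6 @ bit 2 → (0x67>>2)&0x3f = 0x19  ←
type:2 @ bit 0 → (0x67>>0)&0x3 = 0x3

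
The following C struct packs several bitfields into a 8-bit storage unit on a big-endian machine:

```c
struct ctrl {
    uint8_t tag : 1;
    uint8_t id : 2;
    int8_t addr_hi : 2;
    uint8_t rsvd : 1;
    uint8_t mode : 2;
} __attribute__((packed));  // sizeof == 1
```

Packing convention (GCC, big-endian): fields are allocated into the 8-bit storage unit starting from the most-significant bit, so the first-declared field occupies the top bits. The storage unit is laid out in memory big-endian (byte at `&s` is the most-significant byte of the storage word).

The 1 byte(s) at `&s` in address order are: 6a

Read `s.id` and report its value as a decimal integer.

3

[0]=0x6a (big-endian) → word 0x6a
tag [7+:1] = (word>>7) & 0x1 = 0
id [5+:2] = (word>>5) & 0x3 = 3  ←
addr_hi [3+:2] = (word>>3) & 0x3 = 1
rsvd [2+:1] = (word>>2) & 0x1 = 0
mode [0+:2] = (word>>0) & 0x3 = 2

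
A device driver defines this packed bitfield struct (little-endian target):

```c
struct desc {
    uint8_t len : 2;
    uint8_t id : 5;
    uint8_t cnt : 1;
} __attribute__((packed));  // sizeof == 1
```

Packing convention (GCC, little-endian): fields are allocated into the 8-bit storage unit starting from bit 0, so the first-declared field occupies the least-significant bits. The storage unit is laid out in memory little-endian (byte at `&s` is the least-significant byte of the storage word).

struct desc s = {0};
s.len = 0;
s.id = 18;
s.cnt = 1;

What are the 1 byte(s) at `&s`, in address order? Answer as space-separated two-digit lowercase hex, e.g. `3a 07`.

[0+:2] len=0 & 0x3 = 0x0; word=0x00
[2+:5] id=18 & 0x1f = 0x12; word=0x48
[7+:1] cnt=1 & 0x1 = 0x1; word=0xc8
word = 0xc8 → little-endian bytes:
  [0]=0xc8

c8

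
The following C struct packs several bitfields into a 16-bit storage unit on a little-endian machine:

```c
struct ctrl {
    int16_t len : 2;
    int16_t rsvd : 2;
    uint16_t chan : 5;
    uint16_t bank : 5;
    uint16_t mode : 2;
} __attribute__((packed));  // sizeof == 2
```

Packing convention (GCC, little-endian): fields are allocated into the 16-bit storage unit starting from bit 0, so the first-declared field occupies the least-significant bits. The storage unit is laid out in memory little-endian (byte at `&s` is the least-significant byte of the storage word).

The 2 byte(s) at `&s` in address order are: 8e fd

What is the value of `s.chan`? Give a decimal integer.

24

[0]=0x8e [1]=0xfd (little-endian) → word 0xfd8e
len [0+:2] = (word>>0) & 0x3 = 2
rsvd [2+:2] = (word>>2) & 0x3 = 3
chan [4+:5] = (word>>4) & 0x1f = 24  ←
bank [9+:5] = (word>>9) & 0x1f = 30
mode [14+:2] = (word>>14) & 0x3 = 3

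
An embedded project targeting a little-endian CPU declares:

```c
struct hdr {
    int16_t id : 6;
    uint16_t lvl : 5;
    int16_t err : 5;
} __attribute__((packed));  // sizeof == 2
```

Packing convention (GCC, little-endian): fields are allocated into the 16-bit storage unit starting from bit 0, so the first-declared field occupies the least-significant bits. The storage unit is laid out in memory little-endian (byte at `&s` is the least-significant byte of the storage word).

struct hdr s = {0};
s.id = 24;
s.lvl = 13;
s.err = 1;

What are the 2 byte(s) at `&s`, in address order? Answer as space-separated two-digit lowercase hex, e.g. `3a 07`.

id:6 = 24 → 0x18 << 0 → word 0x0018
lvl:5 = 13 → 0xd << 6 → word 0x0358
err:5 = 1 → 0x1 << 11 → word 0x0b58
word = 0x0b58 → little-endian bytes:
  [0]=0x58  [1]=0x0b

58 0b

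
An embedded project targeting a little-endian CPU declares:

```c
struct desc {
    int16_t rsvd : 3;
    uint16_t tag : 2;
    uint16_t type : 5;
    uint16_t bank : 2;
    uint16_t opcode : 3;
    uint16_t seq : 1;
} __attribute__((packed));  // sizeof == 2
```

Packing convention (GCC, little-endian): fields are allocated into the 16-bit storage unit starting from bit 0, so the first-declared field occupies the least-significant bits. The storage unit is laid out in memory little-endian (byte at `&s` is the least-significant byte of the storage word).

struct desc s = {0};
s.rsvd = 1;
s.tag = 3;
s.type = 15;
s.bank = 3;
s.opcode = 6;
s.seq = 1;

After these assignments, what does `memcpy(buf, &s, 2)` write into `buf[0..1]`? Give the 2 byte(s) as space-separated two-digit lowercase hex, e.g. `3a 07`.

[0+:3] rsvd=1 & 0x7 = 0x1; word=0x0001
[3+:2] tag=3 & 0x3 = 0x3; word=0x0019
[5+:5] type=15 & 0x1f = 0xf; word=0x01f9
[10+:2] bank=3 & 0x3 = 0x3; word=0x0df9
[12+:3] opcode=6 & 0x7 = 0x6; word=0x6df9
[15+:1] seq=1 & 0x1 = 0x1; word=0xedf9
word = 0xedf9 → little-endian bytes:
  [0]=0xf9  [1]=0xed

f9 ed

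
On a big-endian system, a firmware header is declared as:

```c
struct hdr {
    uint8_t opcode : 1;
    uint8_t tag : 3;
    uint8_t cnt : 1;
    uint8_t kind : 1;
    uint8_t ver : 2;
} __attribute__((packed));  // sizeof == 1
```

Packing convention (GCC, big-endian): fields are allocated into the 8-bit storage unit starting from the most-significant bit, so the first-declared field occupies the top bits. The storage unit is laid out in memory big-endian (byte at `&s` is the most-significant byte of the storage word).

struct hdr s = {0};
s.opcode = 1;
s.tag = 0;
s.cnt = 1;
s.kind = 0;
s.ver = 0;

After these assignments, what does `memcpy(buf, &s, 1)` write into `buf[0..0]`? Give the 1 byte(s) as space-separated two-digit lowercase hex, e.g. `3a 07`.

opcode:1 = 1 → 0x1 << 7 → word 0x80
tag:3 = 0 → 0x0 << 4 → word 0x80
cnt:1 = 1 → 0x1 << 3 → word 0x88
kind:1 = 0 → 0x0 << 2 → word 0x88
ver:2 = 0 → 0x0 << 0 → word 0x88
word = 0x88 → big-endian bytes:
  [0]=0x88

88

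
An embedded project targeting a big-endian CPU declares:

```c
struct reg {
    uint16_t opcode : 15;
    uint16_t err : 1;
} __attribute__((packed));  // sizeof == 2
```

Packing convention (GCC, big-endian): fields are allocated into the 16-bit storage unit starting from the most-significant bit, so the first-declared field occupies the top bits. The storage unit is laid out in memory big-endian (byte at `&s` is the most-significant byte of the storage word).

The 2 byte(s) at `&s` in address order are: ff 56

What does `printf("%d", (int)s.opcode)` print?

[0]=0xff [1]=0x56 (big-endian) → word 0xff56
opcode [1+:15] = (word>>1) & 0x7fff = 32683  ←
err [0+:1] = (word>>0) & 0x1 = 0

32683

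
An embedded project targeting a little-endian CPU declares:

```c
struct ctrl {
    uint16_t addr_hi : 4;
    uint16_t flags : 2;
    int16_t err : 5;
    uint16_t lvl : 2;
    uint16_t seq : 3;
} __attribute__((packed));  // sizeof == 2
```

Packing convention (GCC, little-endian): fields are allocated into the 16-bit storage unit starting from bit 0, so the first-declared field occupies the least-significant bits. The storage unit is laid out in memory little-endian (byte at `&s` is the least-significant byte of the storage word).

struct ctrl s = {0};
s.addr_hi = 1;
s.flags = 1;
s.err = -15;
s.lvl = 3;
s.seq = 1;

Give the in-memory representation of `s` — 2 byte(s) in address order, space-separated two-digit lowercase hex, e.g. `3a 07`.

addr_hi:4 = 1 → 0x1 << 0 → word 0x0001
flags:2 = 1 → 0x1 << 4 → word 0x0011
err:5 = -15 → 0x11 << 6 → word 0x0451
lvl:2 = 3 → 0x3 << 11 → word 0x1c51
seq:3 = 1 → 0x1 << 13 → word 0x3c51
word = 0x3c51 → little-endian bytes:
  [0]=0x51  [1]=0x3c

51 3c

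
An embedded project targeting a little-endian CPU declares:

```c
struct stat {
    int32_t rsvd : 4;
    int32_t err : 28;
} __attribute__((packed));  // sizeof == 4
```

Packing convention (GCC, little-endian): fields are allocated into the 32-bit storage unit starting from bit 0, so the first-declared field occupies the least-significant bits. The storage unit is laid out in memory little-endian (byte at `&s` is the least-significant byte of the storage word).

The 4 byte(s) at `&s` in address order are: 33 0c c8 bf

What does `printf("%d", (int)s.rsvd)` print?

[0]=0x33 [1]=0x0c [2]=0xc8 [3]=0xbf (little-endian) → word 0xbfc80c33
rsvd:4 @ bit 0 → (0xbfc80c33>>0)&0xf = 0x3  ←
err:28 @ bit 4 → (0xbfc80c33>>4)&0xfffffff = 0xbfc80c3
rsvd signed 4b, MSB=0: value = 3

3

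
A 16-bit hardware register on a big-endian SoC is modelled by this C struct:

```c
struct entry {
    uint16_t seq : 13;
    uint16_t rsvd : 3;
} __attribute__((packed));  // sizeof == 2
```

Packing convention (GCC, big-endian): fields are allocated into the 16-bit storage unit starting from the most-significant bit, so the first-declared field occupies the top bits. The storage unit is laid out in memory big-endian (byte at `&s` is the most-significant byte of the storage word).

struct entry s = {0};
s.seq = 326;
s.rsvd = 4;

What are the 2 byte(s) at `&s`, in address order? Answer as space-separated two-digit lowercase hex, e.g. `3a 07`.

seq:13 = 326 → 0x146 << 3 → word 0x0a30
rsvd:3 = 4 → 0x4 << 0 → word 0x0a34
word = 0x0a34 → big-endian bytes:
  [0]=0x0a  [1]=0x34

0a 34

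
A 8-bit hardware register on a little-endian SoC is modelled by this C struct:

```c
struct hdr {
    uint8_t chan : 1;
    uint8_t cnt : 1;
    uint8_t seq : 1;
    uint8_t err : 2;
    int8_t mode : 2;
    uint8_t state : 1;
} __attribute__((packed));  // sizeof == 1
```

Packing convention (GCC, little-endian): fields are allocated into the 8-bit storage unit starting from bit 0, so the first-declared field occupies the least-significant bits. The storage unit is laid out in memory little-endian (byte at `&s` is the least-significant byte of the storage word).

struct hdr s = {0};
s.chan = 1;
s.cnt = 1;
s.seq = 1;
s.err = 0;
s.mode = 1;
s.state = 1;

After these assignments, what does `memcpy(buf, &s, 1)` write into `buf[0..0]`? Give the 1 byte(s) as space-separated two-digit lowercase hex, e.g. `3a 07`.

a7

chan:1 = 1 → 0x1 << 0 → word 0x01
cnt:1 = 1 → 0x1 << 1 → word 0x03
seq:1 = 1 → 0x1 << 2 → word 0x07
err:2 = 0 → 0x0 << 3 → word 0x07
mode:2 = 1 → 0x1 << 5 → word 0x27
state:1 = 1 → 0x1 << 7 → word 0xa7
word = 0xa7 → little-endian bytes:
  [0]=0xa7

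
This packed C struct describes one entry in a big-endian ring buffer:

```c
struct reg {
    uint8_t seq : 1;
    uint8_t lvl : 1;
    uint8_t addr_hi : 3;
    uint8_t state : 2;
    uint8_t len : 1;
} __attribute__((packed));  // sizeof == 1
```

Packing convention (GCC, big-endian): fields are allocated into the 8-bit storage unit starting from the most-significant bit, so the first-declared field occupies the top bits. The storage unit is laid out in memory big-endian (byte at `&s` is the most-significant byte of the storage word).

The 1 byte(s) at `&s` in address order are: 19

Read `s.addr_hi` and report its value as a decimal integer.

[0]=0x19 (big-endian) → word 0x19
seq [7+:1] = (word>>7) & 0x1 = 0
lvl [6+:1] = (word>>6) & 0x1 = 0
addr_hi [3+:3] = (word>>3) & 0x7 = 3  ←
state [1+:2] = (word>>1) & 0x3 = 0
len [0+:1] = (word>>0) & 0x1 = 1

3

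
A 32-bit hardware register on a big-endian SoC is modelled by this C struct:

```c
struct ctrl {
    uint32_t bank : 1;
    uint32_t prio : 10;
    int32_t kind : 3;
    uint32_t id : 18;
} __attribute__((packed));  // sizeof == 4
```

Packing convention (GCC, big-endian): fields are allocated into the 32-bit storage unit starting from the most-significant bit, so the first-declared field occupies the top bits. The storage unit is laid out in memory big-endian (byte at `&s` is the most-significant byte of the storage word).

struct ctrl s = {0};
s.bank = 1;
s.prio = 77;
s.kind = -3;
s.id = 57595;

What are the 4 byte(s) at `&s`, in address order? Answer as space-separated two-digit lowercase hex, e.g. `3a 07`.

[31+:1] bank=1 & 0x1 = 0x1; word=0x80000000
[21+:10] prio=77 & 0x3ff = 0x4d; word=0x89a00000
[18+:3] kind=-3 & 0x7 = 0x5; word=0x89b40000
[0+:18] id=57595 & 0x3ffff = 0xe0fb; word=0x89b4e0fb
word = 0x89b4e0fb → big-endian bytes:
  [0]=0x89  [1]=0xb4  [2]=0xe0  [3]=0xfb

89 b4 e0 fb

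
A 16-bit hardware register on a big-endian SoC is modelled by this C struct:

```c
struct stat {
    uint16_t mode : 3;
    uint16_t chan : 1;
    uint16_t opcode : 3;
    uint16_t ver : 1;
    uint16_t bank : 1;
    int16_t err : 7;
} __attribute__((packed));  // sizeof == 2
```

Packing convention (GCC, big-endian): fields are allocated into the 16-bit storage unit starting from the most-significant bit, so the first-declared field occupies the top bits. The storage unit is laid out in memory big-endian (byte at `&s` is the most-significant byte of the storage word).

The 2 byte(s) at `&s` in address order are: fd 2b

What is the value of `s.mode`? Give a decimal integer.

7

[0]=0xfd [1]=0x2b (big-endian) → word 0xfd2b
mode [13+:3] = (word>>13) & 0x7 = 7  ←
chan [12+:1] = (word>>12) & 0x1 = 1
opcode [9+:3] = (word>>9) & 0x7 = 6
ver [8+:1] = (word>>8) & 0x1 = 1
bank [7+:1] = (word>>7) & 0x1 = 0
err [0+:7] = (word>>0) & 0x7f = 43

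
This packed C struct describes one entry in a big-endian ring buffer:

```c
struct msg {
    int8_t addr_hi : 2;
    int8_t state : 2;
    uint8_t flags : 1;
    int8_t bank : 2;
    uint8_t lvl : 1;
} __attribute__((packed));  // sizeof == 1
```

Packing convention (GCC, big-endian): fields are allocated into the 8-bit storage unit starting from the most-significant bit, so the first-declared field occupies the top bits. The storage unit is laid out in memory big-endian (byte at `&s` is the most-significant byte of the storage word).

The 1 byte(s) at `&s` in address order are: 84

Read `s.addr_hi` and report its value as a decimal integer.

-2

[0]=0x84 (big-endian) → word 0x84
addr_hi:2 @ bit 6 → (0x84>>6)&0x3 = 0x2  ←
state:2 @ bit 4 → (0x84>>4)&0x3 = 0x0
flags:1 @ bit 3 → (0x84>>3)&0x1 = 0x0
bank:2 @ bit 1 → (0x84>>1)&0x3 = 0x2
lvl:1 @ bit 0 → (0x84>>0)&0x1 = 0x0
addr_hi signed 2b, MSB=1: 2 - 4 = -2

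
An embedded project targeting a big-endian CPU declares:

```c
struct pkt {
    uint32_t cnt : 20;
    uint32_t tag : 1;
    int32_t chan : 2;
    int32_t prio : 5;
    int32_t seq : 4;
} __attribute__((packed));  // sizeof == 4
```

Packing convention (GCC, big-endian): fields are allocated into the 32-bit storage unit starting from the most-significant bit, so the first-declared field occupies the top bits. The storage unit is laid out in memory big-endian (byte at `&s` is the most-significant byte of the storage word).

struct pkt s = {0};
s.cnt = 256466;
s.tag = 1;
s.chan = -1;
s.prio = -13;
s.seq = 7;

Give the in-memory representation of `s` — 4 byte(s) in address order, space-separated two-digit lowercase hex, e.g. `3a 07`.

3e 9d 2f 37

[12+:20] cnt=256466 & 0xfffff = 0x3e9d2; word=0x3e9d2000
[11+:1] tag=1 & 0x1 = 0x1; word=0x3e9d2800
[9+:2] chan=-1 & 0x3 = 0x3; word=0x3e9d2e00
[4+:5] prio=-13 & 0x1f = 0x13; word=0x3e9d2f30
[0+:4] seq=7 & 0xf = 0x7; word=0x3e9d2f37
word = 0x3e9d2f37 → big-endian bytes:
  [0]=0x3e  [1]=0x9d  [2]=0x2f  [3]=0x37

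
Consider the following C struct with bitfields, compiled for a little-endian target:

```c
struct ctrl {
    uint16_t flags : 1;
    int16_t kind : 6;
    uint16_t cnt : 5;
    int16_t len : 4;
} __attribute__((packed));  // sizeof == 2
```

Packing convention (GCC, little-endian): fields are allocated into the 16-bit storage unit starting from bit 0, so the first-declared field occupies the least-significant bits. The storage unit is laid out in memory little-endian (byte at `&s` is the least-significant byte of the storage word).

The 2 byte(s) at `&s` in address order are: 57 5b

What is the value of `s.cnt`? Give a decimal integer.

22

[0]=0x57 [1]=0x5b (little-endian) → word 0x5b57
flags [0+:1] = (word>>0) & 0x1 = 1
kind [1+:6] = (word>>1) & 0x3f = 43
cnt [7+:5] = (word>>7) & 0x1f = 22  ←
len [12+:4] = (word>>12) & 0xf = 5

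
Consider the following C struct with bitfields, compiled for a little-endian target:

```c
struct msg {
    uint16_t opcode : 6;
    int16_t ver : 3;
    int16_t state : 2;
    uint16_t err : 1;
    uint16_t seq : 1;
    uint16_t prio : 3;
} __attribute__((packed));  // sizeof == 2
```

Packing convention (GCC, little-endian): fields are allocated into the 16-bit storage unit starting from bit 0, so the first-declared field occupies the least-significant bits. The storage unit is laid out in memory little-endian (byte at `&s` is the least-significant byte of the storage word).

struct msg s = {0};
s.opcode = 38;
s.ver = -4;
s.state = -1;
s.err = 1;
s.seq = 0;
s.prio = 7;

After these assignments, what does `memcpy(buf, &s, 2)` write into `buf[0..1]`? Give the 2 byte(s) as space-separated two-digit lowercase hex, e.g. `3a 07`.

opcode (6b) val=38 bits=0x26 at bit 0: 0x0026
ver (3b) val=-4 bits=0x4 at bit 6: 0x0126
state (2b) val=-1 bits=0x3 at bit 9: 0x0726
err (1b) val=1 bits=0x1 at bit 11: 0x0f26
seq (1b) val=0 bits=0x0 at bit 12: 0x0f26
prio (3b) val=7 bits=0x7 at bit 13: 0xef26
word = 0xef26 → little-endian bytes:
  [0]=0x26  [1]=0xef

26 ef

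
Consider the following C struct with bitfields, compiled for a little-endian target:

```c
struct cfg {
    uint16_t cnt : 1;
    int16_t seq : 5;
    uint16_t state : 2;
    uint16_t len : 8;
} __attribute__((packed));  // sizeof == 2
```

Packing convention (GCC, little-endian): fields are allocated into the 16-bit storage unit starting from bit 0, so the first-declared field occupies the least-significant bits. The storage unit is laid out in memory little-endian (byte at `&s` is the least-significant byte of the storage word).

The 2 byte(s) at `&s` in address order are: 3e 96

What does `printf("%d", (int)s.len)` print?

150

[0]=0x3e [1]=0x96 (little-endian) → word 0x963e
cnt [0+:1] = (word>>0) & 0x1 = 0
seq [1+:5] = (word>>1) & 0x1f = 31
state [6+:2] = (word>>6) & 0x3 = 0
len [8+:8] = (word>>8) & 0xff = 150  ←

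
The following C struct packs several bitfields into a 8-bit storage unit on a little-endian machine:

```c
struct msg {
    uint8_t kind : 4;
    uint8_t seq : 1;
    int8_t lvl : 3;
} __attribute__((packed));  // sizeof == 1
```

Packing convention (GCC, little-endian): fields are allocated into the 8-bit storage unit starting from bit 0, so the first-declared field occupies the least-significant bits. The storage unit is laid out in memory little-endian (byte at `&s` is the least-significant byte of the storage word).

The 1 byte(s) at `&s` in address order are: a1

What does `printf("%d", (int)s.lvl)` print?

[0]=0xa1 (little-endian) → word 0xa1
kind:4 @ bit 0 → (0xa1>>0)&0xf = 0x1
seq:1 @ bit 4 → (0xa1>>4)&0x1 = 0x0
lvl:3 @ bit 5 → (0xa1>>5)&0x7 = 0x5  ←
lvl signed 3b, MSB=1: 5 - 8 = -3

-3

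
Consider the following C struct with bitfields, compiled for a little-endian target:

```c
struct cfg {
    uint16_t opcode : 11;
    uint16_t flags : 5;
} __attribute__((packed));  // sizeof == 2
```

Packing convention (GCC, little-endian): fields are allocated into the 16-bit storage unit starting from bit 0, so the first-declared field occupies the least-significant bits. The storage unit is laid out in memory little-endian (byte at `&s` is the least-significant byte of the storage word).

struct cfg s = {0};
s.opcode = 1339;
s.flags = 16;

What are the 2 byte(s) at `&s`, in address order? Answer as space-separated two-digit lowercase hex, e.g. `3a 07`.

opcode:11 = 1339 → 0x53b << 0 → word 0x053b
flags:5 = 16 → 0x10 << 11 → word 0x853b
word = 0x853b → little-endian bytes:
  [0]=0x3b  [1]=0x85

3b 85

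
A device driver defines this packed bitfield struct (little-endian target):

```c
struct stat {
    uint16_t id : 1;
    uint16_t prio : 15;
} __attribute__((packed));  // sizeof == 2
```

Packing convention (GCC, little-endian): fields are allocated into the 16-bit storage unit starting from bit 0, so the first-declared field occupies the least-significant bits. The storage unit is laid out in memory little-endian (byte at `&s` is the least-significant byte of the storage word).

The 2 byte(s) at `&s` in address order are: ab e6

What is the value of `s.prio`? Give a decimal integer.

29525

[0]=0xab [1]=0xe6 (little-endian) → word 0xe6ab
id:1 @ bit 0 → (0xe6ab>>0)&0x1 = 0x1
prio:15 @ bit 1 → (0xe6ab>>1)&0x7fff = 0x7355  ←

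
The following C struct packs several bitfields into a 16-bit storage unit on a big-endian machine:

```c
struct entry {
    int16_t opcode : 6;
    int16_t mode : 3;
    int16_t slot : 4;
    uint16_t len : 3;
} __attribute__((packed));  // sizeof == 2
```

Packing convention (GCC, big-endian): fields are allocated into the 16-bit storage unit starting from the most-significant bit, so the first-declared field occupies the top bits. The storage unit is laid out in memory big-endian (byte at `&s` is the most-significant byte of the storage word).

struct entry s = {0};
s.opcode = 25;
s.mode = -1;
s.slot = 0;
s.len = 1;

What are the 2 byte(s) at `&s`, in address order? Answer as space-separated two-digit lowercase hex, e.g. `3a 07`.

opcode (6b) val=25 bits=0x19 at bit 10: 0x6400
mode (3b) val=-1 bits=0x7 at bit 7: 0x6780
slot (4b) val=0 bits=0x0 at bit 3: 0x6780
len (3b) val=1 bits=0x1 at bit 0: 0x6781
word = 0x6781 → big-endian bytes:
  [0]=0x67  [1]=0x81

67 81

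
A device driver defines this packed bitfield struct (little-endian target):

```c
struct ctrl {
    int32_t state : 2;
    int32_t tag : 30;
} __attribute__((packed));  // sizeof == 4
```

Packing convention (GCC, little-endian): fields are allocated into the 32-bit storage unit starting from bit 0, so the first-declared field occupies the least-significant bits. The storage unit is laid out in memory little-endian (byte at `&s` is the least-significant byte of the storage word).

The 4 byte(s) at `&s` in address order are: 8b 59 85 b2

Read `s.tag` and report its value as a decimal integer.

[0]=0x8b [1]=0x59 [2]=0x85 [3]=0xb2 (little-endian) → word 0xb285598b
state [0+:2] = (word>>0) & 0x3 = 3
tag [2+:30] = (word>>2) & 0x3fffffff = 748770914  ←
tag signed 30b, MSB=1: 748770914 - 1073741824 = -324970910

-324970910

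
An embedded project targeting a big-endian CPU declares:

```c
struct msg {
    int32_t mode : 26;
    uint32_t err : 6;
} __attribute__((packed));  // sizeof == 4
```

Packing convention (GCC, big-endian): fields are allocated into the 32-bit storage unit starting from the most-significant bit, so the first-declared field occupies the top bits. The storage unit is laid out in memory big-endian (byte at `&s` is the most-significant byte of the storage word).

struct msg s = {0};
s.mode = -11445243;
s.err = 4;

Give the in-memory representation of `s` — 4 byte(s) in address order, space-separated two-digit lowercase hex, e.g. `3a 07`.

mode:26 = -11445243 → 0x3515c05 << 6 → word 0xd4570140
err:6 = 4 → 0x4 << 0 → word 0xd4570144
word = 0xd4570144 → big-endian bytes:
  [0]=0xd4  [1]=0x57  [2]=0x01  [3]=0x44

d4 57 01 44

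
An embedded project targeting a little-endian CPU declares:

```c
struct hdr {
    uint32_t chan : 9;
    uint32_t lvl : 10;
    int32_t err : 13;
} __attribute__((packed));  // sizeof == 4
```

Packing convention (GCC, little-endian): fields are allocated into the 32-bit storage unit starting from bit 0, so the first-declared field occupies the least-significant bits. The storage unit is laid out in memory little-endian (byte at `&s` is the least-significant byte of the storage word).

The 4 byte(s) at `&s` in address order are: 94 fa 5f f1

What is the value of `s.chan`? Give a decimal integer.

[0]=0x94 [1]=0xfa [2]=0x5f [3]=0xf1 (little-endian) → word 0xf15ffa94
chan:9 @ bit 0 → (0xf15ffa94>>0)&0x1ff = 0x94  ←
lvl:10 @ bit 9 → (0xf15ffa94>>9)&0x3ff = 0x3fd
err:13 @ bit 19 → (0xf15ffa94>>19)&0x1fff = 0x1e2b

148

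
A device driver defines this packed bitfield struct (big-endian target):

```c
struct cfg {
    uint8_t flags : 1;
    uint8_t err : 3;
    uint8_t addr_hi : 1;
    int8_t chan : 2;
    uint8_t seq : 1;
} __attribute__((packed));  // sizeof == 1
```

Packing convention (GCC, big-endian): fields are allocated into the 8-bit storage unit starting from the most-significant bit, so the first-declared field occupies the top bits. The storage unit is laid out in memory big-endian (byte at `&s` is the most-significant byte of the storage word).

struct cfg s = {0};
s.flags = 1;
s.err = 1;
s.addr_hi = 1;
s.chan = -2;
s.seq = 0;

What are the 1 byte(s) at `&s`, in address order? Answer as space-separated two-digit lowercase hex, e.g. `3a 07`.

flags:1 = 1 → 0x1 << 7 → word 0x80
err:3 = 1 → 0x1 << 4 → word 0x90
addr_hi:1 = 1 → 0x1 << 3 → word 0x98
chan:2 = -2 → 0x2 << 1 → word 0x9c
seq:1 = 0 → 0x0 << 0 → word 0x9c
word = 0x9c → big-endian bytes:
  [0]=0x9c

9c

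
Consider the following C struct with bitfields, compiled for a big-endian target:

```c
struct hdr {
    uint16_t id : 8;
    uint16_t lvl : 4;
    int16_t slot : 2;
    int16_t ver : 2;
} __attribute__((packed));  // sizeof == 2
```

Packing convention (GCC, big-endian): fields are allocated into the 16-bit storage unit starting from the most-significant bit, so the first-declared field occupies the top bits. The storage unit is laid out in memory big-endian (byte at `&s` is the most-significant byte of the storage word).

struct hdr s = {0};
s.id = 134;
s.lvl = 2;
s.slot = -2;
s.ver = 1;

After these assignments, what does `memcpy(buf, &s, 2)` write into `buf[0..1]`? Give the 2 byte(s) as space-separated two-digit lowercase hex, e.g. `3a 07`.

id (8b) val=134 bits=0x86 at bit 8: 0x8600
lvl (4b) val=2 bits=0x2 at bit 4: 0x8620
slot (2b) val=-2 bits=0x2 at bit 2: 0x8628
ver (2b) val=1 bits=0x1 at bit 0: 0x8629
word = 0x8629 → big-endian bytes:
  [0]=0x86  [1]=0x29

86 29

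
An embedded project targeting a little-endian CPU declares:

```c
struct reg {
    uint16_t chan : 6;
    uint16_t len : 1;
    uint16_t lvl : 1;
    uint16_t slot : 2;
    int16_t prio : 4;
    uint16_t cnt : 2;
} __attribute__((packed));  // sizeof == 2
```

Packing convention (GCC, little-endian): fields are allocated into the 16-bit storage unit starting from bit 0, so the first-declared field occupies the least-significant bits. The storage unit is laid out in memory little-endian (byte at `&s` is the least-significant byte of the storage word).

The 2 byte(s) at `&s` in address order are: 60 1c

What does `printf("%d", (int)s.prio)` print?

7

[0]=0x60 [1]=0x1c (little-endian) → word 0x1c60
chan [0+:6] = (word>>0) & 0x3f = 32
len [6+:1] = (word>>6) & 0x1 = 1
lvl [7+:1] = (word>>7) & 0x1 = 0
slot [8+:2] = (word>>8) & 0x3 = 0
prio [10+:4] = (word>>10) & 0xf = 7  ←
cnt [14+:2] = (word>>14) & 0x3 = 0
prio signed 4b, MSB=0: value = 7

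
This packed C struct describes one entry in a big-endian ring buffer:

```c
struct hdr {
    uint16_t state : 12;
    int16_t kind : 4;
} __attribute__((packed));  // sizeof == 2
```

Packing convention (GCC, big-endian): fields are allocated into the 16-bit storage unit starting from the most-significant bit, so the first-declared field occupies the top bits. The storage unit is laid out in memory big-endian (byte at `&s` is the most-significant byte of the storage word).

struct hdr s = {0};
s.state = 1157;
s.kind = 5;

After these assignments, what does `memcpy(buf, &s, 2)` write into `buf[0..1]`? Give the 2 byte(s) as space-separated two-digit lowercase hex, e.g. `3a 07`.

48 55

state:12 = 1157 → 0x485 << 4 → word 0x4850
kind:4 = 5 → 0x5 << 0 → word 0x4855
word = 0x4855 → big-endian bytes:
  [0]=0x48  [1]=0x55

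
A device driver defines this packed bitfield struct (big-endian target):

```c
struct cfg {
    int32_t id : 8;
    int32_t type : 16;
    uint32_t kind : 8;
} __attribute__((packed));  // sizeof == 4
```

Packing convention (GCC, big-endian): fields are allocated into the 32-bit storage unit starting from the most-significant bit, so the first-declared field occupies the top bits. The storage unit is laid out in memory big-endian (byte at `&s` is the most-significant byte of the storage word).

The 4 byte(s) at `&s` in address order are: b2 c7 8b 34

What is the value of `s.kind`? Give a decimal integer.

52

[0]=0xb2 [1]=0xc7 [2]=0x8b [3]=0x34 (big-endian) → word 0xb2c78b34
id:8 @ bit 24 → (0xb2c78b34>>24)&0xff = 0xb2
type:16 @ bit 8 → (0xb2c78b34>>8)&0xffff = 0xc78b
kind:8 @ bit 0 → (0xb2c78b34>>0)&0xff = 0x34  ←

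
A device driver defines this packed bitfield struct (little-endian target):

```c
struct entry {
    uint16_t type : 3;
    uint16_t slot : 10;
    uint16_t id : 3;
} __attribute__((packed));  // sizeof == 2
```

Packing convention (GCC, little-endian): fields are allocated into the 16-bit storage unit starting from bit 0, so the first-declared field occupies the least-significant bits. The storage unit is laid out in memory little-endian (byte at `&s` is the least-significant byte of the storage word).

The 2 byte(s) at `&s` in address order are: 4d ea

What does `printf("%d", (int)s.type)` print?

5

[0]=0x4d [1]=0xea (little-endian) → word 0xea4d
type:3 @ bit 0 → (0xea4d>>0)&0x7 = 0x5  ←
slot:10 @ bit 3 → (0xea4d>>3)&0x3ff = 0x149
id:3 @ bit 13 → (0xea4d>>13)&0x7 = 0x7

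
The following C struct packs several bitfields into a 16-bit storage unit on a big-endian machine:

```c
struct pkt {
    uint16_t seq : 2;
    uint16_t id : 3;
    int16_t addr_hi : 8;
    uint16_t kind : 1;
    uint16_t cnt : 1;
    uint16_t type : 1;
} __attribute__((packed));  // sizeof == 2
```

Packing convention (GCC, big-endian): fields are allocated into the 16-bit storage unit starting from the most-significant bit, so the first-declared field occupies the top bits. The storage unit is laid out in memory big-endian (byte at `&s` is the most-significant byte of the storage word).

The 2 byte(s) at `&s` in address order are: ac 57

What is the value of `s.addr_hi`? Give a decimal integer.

-118

[0]=0xac [1]=0x57 (big-endian) → word 0xac57
seq [14+:2] = (word>>14) & 0x3 = 2
id [11+:3] = (word>>11) & 0x7 = 5
addr_hi [3+:8] = (word>>3) & 0xff = 138  ←
kind [2+:1] = (word>>2) & 0x1 = 1
cnt [1+:1] = (word>>1) & 0x1 = 1
type [0+:1] = (word>>0) & 0x1 = 1
addr_hi signed 8b, MSB=1: 138 - 256 = -118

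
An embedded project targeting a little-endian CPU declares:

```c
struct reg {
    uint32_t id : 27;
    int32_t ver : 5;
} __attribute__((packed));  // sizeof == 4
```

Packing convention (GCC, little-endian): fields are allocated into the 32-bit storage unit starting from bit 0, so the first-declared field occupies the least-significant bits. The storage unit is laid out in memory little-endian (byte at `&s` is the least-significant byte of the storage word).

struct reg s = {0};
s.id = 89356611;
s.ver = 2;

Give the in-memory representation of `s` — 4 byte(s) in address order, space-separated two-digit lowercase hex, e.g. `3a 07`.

43 79 53 15

[0+:27] id=89356611 & 0x7ffffff = 0x5537943; word=0x05537943
[27+:5] ver=2 & 0x1f = 0x2; word=0x15537943
word = 0x15537943 → little-endian bytes:
  [0]=0x43  [1]=0x79  [2]=0x53  [3]=0x15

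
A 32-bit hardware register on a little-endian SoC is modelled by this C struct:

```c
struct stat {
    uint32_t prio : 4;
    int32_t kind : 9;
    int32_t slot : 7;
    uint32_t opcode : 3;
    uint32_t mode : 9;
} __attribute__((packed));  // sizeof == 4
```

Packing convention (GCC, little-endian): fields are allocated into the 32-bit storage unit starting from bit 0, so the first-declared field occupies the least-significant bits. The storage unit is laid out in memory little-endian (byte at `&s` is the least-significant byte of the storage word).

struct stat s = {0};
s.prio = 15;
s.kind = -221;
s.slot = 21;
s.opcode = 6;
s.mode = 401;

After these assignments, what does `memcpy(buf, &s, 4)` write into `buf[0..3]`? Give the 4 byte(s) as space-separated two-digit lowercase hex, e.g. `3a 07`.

3f b2 e2 c8

prio (4b) val=15 bits=0xf at bit 0: 0x0000000f
kind (9b) val=-221 bits=0x123 at bit 4: 0x0000123f
slot (7b) val=21 bits=0x15 at bit 13: 0x0002b23f
opcode (3b) val=6 bits=0x6 at bit 20: 0x0062b23f
mode (9b) val=401 bits=0x191 at bit 23: 0xc8e2b23f
word = 0xc8e2b23f → little-endian bytes:
  [0]=0x3f  [1]=0xb2  [2]=0xe2  [3]=0xc8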